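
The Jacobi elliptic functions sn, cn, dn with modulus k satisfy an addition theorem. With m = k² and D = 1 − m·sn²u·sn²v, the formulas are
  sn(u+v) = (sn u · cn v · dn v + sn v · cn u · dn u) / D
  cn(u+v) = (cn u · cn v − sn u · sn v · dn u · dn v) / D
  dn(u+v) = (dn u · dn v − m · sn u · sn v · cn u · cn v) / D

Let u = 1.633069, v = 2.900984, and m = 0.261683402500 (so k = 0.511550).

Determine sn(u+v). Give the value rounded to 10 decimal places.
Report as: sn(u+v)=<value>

sn(u+v)=-0.8907697660

sn u = 0.998711966790499, cn u = 0.05073861832424257, dn u = 0.8596454369012222
sn v = 0.4605364878677657, cn v = -0.8876407738169891, dn v = 0.9718531565727911
m = k² = 0.2616834025
D = 1 − m·sn²u·sn²v = 0.9446414412630613
sn(u+v) = (sn u·cn v·dn v + sn v·cn u·dn u)/D = -0.8414580356317553/0.9446414412630613 = -0.8907697660465313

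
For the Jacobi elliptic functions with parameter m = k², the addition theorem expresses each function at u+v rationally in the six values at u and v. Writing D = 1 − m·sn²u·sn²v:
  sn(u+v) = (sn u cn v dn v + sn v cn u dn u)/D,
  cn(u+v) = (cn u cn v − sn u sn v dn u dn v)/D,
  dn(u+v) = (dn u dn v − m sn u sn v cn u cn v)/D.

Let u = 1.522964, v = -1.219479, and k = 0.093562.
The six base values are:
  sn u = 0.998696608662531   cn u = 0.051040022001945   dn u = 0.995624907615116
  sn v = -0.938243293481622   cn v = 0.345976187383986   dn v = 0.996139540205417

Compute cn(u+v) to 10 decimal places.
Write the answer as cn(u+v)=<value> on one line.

m = k² = 0.008753847844
D = 1 − m·sn²u·sn²v = 0.9923140583796029
cn(u+v) = (cn u·cn v − sn u·sn v·dn u·dn v)/D = 0.9469779733089898/0.9923140583796029 = 0.9543127655123172

cn(u+v)=0.9543127655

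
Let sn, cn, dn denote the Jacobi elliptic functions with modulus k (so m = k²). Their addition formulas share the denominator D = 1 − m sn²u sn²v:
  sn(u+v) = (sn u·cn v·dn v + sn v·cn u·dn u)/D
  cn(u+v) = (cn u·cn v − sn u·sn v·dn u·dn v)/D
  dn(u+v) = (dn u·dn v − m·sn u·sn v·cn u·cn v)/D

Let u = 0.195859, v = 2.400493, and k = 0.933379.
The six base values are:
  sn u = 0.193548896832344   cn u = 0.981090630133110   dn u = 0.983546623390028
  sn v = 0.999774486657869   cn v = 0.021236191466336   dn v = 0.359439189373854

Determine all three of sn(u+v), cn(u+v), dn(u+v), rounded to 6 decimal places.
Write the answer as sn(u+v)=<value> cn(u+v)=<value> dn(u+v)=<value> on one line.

sn(u+v)=0.998790 cn(u+v)=-0.049179 dn(u+v)=0.361816

m = k² = 0.871196357641
D = 1 − m·sn²u·sn²v = 0.9673786784469156
sn(u+v) = (sn u·cn v·dn v + sn v·cn u·dn u)/D = 0.9662081496218174/0.9673786784469156 = 0.9987899993547744
cn(u+v) = (cn u·cn v − sn u·sn v·dn u·dn v)/D = -0.04757435357505916/0.9673786784469156 = -0.04917862532533559
dn(u+v) = (dn u·dn v − m·sn u·sn v·cn u·cn v)/D = 0.3500128771024141/0.9673786784469156 = 0.3618157862072633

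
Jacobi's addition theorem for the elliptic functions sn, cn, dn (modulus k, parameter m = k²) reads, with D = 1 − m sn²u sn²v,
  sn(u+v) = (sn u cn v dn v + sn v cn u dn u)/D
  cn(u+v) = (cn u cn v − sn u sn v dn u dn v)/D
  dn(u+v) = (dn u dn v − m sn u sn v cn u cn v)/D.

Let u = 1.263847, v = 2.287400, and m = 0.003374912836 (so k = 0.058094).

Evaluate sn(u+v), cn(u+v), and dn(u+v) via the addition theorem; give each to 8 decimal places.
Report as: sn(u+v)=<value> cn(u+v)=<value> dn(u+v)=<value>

sn u = 0.9530106725109055, cn u = 0.3029367228982178, dn u = 0.9984662263371373
sn v = 0.7555825503016013, cn v = -0.6550534403235572, dn v = 0.9990361582145221
m = k² = 0.003374912836
D = 1 − m·sn²u·sn²v = 0.9982500649557946
sn(u+v) = (sn u·cn v·dn v + sn v·cn u·dn u)/D = -0.3951285888315607/0.9982500649557946 = -0.3958212503087171
cn(u+v) = (cn u·cn v − sn u·sn v·dn u·dn v)/D = -0.9167205629155635/0.9982500649557946 = -0.9183275765237827
dn(u+v) = (dn u·dn v − m·sn u·sn v·cn u·cn v)/D = 0.9979861113823625/0.9982500649557946 = 0.9997355837152449

sn(u+v)=-0.39582125 cn(u+v)=-0.91832758 dn(u+v)=0.99973558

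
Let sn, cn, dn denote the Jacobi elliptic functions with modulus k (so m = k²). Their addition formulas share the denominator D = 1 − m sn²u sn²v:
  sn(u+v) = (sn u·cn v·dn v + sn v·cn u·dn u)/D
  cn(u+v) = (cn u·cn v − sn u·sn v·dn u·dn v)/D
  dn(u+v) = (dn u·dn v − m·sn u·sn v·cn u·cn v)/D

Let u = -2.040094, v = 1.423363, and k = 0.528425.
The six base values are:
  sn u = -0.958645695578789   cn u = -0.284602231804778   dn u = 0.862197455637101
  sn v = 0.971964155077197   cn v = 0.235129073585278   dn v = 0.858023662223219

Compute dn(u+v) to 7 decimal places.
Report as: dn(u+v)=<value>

m = k² = 0.279232980625
D = 1 − m·sn²u·sn²v = 0.7575716178683136
dn(u+v) = (dn u·dn v − m·sn u·sn v·cn u·cn v)/D = 0.7223749785528213/0.7575716178683136 = 0.9535401822278796

dn(u+v)=0.9535402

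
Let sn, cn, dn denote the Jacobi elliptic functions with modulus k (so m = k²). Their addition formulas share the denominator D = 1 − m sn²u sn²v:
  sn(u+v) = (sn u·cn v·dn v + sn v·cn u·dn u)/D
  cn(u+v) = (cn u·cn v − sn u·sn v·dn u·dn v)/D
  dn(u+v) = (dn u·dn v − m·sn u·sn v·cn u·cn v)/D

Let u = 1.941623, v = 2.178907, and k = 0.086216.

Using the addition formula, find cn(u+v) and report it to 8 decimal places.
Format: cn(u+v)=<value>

cn(u+v)=-0.56354035

sn u = 0.9335566962521634, cn u = -0.3584297628305244, dn u = 0.9967556162171228
sn v = 0.823535675966501, cn v = -0.5672644801240408, dn v = 0.9974761765751772
m = k² = 0.007433198656
D = 1 − m·sn²u·sn²v = 0.9956063852650464
cn(u+v) = (cn u·cn v − sn u·sn v·dn u·dn v)/D = -0.5610643699237777/0.9956063852650464 = -0.5635403491053479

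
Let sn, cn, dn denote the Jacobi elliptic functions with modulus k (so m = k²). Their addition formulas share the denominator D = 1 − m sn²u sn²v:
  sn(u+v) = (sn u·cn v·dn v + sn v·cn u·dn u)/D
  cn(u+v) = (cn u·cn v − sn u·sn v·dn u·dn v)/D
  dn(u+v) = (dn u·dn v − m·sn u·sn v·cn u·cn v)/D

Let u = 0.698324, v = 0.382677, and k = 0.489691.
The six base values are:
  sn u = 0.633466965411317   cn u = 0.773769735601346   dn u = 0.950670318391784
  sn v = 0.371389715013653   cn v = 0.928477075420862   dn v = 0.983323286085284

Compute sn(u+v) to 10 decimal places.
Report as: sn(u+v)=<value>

sn(u+v)=0.8629993698

m = k² = 0.239797275481
D = 1 − m·sn²u·sn²v = 0.9867275244731001
sn(u+v) = (sn u·cn v·dn v + sn v·cn u·dn u)/D = 0.8515452317682354/0.9867275244731001 = 0.8629993697834158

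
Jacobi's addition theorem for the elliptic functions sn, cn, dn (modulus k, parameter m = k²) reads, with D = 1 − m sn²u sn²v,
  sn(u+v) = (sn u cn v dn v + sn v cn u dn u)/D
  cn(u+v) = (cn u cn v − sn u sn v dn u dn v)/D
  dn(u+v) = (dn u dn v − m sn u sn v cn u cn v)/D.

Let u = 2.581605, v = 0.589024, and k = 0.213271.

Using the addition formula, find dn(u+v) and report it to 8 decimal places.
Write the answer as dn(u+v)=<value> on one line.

dn(u+v)=0.99999868

sn u = 0.5606383545707656, cn u = -0.8280607679296155, dn u = 0.9928260253878959
sn v = 0.5543482046089716, cn v = 0.8322848479017324, dn v = 0.9929866662255935
m = k² = 0.045484519441
D = 1 − m·sn²u·sn²v = 0.9956066630579405
dn(u+v) = (dn u·dn v − m·sn u·sn v·cn u·cn v)/D = 0.9956053445672319/0.9956066630579405 = 0.9999986756911565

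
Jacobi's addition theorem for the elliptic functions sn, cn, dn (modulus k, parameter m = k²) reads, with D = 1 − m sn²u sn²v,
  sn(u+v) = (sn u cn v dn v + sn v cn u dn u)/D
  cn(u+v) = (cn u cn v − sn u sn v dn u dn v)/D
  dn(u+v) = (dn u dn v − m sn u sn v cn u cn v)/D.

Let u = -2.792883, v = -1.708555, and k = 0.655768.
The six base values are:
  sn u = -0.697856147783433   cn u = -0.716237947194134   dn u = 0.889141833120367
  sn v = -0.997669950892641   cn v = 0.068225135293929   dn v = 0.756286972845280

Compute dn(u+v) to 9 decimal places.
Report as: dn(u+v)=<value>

m = k² = 0.430031669824
D = 1 − m·sn²u·sn²v = 0.7915480118591312
dn(u+v) = (dn u·dn v − m·sn u·sn v·cn u·cn v)/D = 0.6870767440779716/0.7915480118591312 = 0.8680165116759184

dn(u+v)=0.868016512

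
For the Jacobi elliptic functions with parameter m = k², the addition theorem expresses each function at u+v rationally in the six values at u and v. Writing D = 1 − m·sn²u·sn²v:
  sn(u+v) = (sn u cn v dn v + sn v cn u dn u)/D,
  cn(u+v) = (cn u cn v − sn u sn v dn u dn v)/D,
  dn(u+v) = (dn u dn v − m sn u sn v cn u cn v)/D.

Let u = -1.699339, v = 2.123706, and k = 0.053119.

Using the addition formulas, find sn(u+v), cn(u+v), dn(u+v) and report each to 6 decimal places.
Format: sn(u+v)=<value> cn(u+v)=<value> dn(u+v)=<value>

sn u = -0.9919141406012884, cn u = -0.1269107468861775, dn u = 0.9986109442295107
sn v = 0.8519516312372457, cn v = -0.5236204904625067, dn v = 0.9989754758673799
m = k² = 0.002821628161
D = 1 − m·sn²u·sn²v = 0.9979849871417184
sn(u+v) = (sn u·cn v·dn v + sn v·cn u·dn u)/D = 0.4108828141282079/0.9979849871417184 = 0.4117124199483181
cn(u+v) = (cn u·cn v − sn u·sn v·dn u·dn v)/D = 0.9094775135286965/0.9979849871417184 = 0.9113138225991636
dn(u+v) = (dn u·dn v − m·sn u·sn v·cn u·cn v)/D = 0.99774629744705/0.9979849871417184 = 0.9997608283714247

sn(u+v)=0.411712 cn(u+v)=0.911314 dn(u+v)=0.999761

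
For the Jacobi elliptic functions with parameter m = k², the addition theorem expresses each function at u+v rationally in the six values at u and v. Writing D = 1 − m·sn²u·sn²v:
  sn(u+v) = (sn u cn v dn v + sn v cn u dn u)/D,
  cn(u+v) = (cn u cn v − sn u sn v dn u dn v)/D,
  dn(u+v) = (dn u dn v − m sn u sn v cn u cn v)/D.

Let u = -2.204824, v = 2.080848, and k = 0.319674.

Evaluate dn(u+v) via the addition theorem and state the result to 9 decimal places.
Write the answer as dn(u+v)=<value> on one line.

sn u = -0.8453807162750992, cn u = -0.5341642486634614, dn u = 0.9627912403097746
sn v = 0.9028277475346751, cn v = -0.4300023933438801, dn v = 0.9574465761478461
m = k² = 0.102191466276
D = 1 − m·sn²u·sn²v = 0.9404709295398146
dn(u+v) = (dn u·dn v − m·sn u·sn v·cn u·cn v)/D = 0.9397362072596213/0.9404709295398146 = 0.9992187719395507

dn(u+v)=0.999218772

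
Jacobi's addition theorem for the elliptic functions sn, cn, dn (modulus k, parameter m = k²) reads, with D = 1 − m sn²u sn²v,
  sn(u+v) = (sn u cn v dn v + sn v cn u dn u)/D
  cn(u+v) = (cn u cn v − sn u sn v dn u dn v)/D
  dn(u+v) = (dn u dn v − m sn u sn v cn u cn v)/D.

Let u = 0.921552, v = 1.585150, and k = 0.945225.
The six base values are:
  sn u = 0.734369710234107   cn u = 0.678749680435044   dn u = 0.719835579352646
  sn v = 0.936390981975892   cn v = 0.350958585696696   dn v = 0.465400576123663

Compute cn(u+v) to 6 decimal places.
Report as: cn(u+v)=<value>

m = k² = 0.893450300625
D = 1 − m·sn²u·sn²v = 0.577512021809863
cn(u+v) = (cn u·cn v − sn u·sn v·dn u·dn v)/D = 0.007839696020210561/0.577512021809863 = 0.01357494861430202

cn(u+v)=0.013575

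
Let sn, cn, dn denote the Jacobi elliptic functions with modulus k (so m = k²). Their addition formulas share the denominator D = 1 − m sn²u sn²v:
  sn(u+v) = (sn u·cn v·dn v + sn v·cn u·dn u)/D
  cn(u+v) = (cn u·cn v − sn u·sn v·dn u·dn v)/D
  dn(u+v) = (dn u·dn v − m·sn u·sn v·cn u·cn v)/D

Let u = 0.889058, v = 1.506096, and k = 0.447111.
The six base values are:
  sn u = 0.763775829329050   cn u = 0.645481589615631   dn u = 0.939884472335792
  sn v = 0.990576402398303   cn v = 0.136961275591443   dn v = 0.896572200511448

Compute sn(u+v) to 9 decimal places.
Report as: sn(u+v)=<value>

m = k² = 0.199908246321
D = 1 − m·sn²u·sn²v = 0.8855703719739465
sn(u+v) = (sn u·cn v·dn v + sn v·cn u·dn u)/D = 0.6947493991555725/0.8855703719739465 = 0.7845219545985578

sn(u+v)=0.784521955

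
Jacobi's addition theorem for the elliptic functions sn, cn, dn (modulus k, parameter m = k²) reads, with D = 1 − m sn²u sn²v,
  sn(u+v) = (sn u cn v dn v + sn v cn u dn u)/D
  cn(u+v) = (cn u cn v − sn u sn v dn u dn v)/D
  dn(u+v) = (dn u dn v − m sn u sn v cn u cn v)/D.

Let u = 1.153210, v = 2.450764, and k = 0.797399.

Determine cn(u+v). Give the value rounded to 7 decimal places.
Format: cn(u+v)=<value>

cn(u+v)=-0.9319111

sn u = 0.8569807465986717, cn u = 0.5153484257851024, dn u = 0.7300857053304011
sn v = 0.9599273964982173, cn v = -0.2802488063349323, dn v = 0.643501148719543
m = k² = 0.635845165201
D = 1 − m·sn²u·sn²v = 0.5697010596151756
cn(u+v) = (cn u·cn v − sn u·sn v·dn u·dn v)/D = -0.5309107637132392/0.5697010596151756 = -0.931911139627968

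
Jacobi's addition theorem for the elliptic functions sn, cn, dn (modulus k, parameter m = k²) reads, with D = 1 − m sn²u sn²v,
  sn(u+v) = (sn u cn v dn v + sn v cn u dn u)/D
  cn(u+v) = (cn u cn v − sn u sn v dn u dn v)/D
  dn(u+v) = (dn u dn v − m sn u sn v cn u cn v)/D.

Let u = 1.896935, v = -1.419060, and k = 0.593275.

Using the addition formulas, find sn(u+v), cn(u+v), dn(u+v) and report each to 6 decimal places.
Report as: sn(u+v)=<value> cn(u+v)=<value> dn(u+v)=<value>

sn u = 0.992569357468675, cn u = -0.1216801981187639, dn u = 0.8082302545809952
sn v = -0.9652247229601691, cn v = 0.2614215641190772, dn v = 0.8198043642828891
m = k² = 0.351975225625
D = 1 − m·sn²u·sn²v = 0.6769344142816505
sn(u+v) = (sn u·cn v·dn v + sn v·cn u·dn u)/D = 0.3076476658612226/0.6769344142816505 = 0.4544718947221678
cn(u+v) = (cn u·cn v − sn u·sn v·dn u·dn v)/D = 0.6029868281554604/0.6769344142816505 = 0.8907610773420911
dn(u+v) = (dn u·dn v − m·sn u·sn v·cn u·cn v)/D = 0.65186407454329/0.6769344142816505 = 0.9629648911187879

sn(u+v)=0.454472 cn(u+v)=0.890761 dn(u+v)=0.962965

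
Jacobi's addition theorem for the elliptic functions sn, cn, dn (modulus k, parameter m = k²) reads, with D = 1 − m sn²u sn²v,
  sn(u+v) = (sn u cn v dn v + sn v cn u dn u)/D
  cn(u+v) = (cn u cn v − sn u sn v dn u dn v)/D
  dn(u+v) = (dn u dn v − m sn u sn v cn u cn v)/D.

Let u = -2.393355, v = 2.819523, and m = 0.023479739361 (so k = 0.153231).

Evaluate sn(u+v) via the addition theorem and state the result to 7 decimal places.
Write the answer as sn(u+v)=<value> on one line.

sn u = -0.6927951659560538, cn u = -0.7211344243814214, dn u = 0.994349306614195
sn v = 0.3340592202047078, cn v = -0.9425520873650551, dn v = 0.9986890233081663
m = k² = 0.023479739361
D = 1 − m·sn²u·sn²v = 0.9987423786688004
sn(u+v) = (sn u·cn v·dn v + sn v·cn u·dn u)/D = 0.4125991254946127/0.9987423786688004 = 0.413118672349276

sn(u+v)=0.4131187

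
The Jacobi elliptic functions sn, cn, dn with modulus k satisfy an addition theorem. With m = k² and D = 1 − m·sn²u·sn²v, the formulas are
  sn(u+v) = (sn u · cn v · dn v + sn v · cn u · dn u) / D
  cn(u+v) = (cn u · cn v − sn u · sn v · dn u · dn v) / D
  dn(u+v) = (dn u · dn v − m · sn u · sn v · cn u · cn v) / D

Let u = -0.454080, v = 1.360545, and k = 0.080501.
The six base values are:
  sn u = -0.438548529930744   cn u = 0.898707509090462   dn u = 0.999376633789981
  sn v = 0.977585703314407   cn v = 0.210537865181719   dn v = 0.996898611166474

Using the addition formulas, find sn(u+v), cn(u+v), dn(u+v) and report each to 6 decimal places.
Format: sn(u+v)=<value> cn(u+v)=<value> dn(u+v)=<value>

sn(u+v)=0.786909 cn(u+v)=0.617070 dn(u+v)=0.997992

m = k² = 0.006480411001
D = 1 − m·sn²u·sn²v = 0.9988089018423453
sn(u+v) = (sn u·cn v·dn v + sn v·cn u·dn u)/D = 0.7859712287620731/0.9988089018423453 = 0.786908514043393
cn(u+v) = (cn u·cn v − sn u·sn v·dn u·dn v)/D = 0.6163346898867114/0.9988089018423453 = 0.6170696804462355
dn(u+v) = (dn u·dn v − m·sn u·sn v·cn u·cn v)/D = 0.9968028608997388/0.9988089018423453 = 0.9979915668163286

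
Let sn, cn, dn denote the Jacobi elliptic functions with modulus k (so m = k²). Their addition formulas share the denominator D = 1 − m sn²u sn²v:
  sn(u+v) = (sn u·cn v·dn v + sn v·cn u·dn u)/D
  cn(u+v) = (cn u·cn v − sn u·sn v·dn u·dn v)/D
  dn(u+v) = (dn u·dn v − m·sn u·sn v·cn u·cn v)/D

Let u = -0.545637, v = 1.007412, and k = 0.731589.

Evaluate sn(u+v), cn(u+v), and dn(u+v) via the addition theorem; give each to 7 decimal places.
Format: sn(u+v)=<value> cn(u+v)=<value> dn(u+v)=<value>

sn(u+v)=0.4380228 cn(u+v)=0.8989639 dn(u+v)=0.9472645

sn u = -0.5073160744110315, cn u = 0.8617600597870504, dn u = 0.9285741804708163
sn v = 0.803760534066063, cn v = 0.5949529425743158, dn v = 0.8088446685489909
m = k² = 0.535222464921
D = 1 − m·sn²u·sn²v = 0.9110092358639729
sn(u+v) = (sn u·cn v·dn v + sn v·cn u·dn u)/D = 0.3990427908144047/0.9110092358639729 = 0.4380227720040236
cn(u+v) = (cn u·cn v − sn u·sn v·dn u·dn v)/D = 0.8189643941762737/0.9110092358639729 = 0.8989638764744172
dn(u+v) = (dn u·dn v − m·sn u·sn v·cn u·cn v)/D = 0.8629667426573469/0.9110092358639729 = 0.9472645377068389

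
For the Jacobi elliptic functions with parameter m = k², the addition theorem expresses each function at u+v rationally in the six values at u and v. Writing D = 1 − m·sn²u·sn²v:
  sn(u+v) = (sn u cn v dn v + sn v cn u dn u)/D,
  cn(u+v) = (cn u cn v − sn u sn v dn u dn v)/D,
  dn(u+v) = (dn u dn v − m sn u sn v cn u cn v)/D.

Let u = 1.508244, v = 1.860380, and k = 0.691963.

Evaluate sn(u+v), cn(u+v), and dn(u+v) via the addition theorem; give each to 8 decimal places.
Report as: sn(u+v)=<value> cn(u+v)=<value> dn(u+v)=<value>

sn(u+v)=0.29764829 cn(u+v)=-0.95467560 dn(u+v)=0.97856007

sn u = 0.971570396654046, cn u = 0.2367508486690168, dn u = 0.740287191190213
sn v = 0.9998517466822752, cn v = -0.01721872981388231, dn v = 0.7220312786005351
m = k² = 0.478812793369
D = 1 − m·sn²u·sn²v = 0.5481591290556818
sn(u+v) = (sn u·cn v·dn v + sn v·cn u·dn u)/D = 0.1631586258055903/0.5481591290556818 = 0.2976482870706997
cn(u+v) = (cn u·cn v − sn u·sn v·dn u·dn v)/D = -0.523314144269305/0.5481591290556818 = -0.9546755978885594
dn(u+v) = (dn u·dn v − m·sn u·sn v·cn u·cn v)/D = 0.5364066379519279/0.5481591290556818 = 0.9785600741084072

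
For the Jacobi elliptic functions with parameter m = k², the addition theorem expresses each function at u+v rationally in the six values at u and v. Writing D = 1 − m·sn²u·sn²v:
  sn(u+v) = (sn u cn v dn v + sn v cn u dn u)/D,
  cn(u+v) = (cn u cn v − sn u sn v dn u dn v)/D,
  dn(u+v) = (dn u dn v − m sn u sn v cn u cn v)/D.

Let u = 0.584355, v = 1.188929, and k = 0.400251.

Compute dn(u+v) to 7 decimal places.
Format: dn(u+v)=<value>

dn(u+v)=0.9177015

sn u = 0.5475130466744723, cn u = 0.8367971461000791, dn u = 0.9756928314720108
sn v = 0.9148636433781133, cn v = 0.4037629428574696, dn v = 0.9305459713717058
m = k² = 0.160200863001
D = 1 − m·sn²u·sn²v = 0.9598055089092148
dn(u+v) = (dn u·dn v − m·sn u·sn v·cn u·cn v)/D = 0.8808149846488198/0.9598055089092148 = 0.9177015306463859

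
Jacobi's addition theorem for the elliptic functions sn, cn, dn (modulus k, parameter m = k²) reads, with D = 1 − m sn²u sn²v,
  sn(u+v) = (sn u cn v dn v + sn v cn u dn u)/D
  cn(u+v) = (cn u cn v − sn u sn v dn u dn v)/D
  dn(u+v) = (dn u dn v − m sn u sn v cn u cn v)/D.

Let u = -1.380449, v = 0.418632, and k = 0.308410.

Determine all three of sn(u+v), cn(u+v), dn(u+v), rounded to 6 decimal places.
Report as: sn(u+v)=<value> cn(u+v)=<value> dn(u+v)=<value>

sn(u+v)=-0.813485 cn(u+v)=0.581586 dn(u+v)=0.968016

sn u = -0.9761547254840912, cn u = 0.2170759127933786, dn u = 0.9536065004958008
sn v = 0.4054854445538122, cn v = 0.9141015010681239, dn v = 0.9921497142072097
m = k² = 0.0951167281
D = 1 − m·sn²u·sn²v = 0.9850979929968235
sn(u+v) = (sn u·cn v·dn v + sn v·cn u·dn u)/D = -0.8013621394271712/0.9850979929968235 = -0.8134846940346525
cn(u+v) = (cn u·cn v − sn u·sn v·dn u·dn v)/D = 0.5729195207872365/0.9850979929968235 = 0.5815863242643759
dn(u+v) = (dn u·dn v − m·sn u·sn v·cn u·cn v)/D = 0.9535910411427328/0.9850979929968235 = 0.9680164287430517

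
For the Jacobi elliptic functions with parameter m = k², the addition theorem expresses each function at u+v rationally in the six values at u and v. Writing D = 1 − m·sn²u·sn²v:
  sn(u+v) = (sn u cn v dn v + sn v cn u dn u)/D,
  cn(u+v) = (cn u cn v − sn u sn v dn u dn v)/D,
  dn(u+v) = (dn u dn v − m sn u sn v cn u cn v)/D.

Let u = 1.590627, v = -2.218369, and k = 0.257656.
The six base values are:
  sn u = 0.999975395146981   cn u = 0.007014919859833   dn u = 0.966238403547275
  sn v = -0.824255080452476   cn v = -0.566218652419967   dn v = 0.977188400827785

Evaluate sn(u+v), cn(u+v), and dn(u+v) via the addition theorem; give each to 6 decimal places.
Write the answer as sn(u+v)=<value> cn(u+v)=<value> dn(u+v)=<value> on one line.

m = k² = 0.066386614336
D = 1 − m·sn²u·sn²v = 0.9548993901820287
sn(u+v) = (sn u·cn v·dn v + sn v·cn u·dn u)/D = -0.5588755565246516/0.9548993901820287 = -0.5852716655501427
cn(u+v) = (cn u·cn v − sn u·sn v·dn u·dn v)/D = 0.7742680141199631/0.9548993901820287 = 0.8108372694346023
dn(u+v) = (dn u·dn v − m·sn u·sn v·cn u·cn v)/D = 0.9439796210361593/0.9548993901820287 = 0.9885644820196316

sn(u+v)=-0.585272 cn(u+v)=0.810837 dn(u+v)=0.988564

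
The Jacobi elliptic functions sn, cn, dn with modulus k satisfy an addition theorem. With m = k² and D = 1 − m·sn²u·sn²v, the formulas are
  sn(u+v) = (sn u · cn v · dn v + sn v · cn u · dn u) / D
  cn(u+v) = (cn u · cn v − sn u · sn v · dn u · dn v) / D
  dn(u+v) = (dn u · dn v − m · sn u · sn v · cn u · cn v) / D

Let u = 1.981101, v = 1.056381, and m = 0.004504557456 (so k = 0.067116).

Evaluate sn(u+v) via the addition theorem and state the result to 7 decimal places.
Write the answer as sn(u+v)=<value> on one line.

sn(u+v)=0.1074487

sn u = 0.9180512625412241, cn u = -0.3964616997220091, dn u = 0.99809993354902
sn v = 0.8702323574037361, cn v = 0.4926414965545799, dn v = 0.9982928823833682
m = k² = 0.004504557456
D = 1 − m·sn²u·sn²v = 0.9971248768604093
sn(u+v) = (sn u·cn v·dn v + sn v·cn u·dn u)/D = 0.1071398191314976/0.9971248768604093 = 0.1074487475117888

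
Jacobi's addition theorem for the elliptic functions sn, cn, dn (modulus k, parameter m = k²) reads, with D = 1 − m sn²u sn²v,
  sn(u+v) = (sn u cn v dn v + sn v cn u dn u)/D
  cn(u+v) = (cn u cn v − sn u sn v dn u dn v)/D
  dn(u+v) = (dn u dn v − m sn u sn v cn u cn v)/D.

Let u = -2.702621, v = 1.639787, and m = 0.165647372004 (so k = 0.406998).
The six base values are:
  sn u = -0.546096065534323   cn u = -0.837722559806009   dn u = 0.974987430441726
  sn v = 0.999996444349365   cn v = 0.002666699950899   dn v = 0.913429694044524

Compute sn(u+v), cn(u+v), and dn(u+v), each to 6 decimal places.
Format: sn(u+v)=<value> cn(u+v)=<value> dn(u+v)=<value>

sn(u+v)=-0.860610 cn(u+v)=0.509265 dn(u+v)=0.936650

m = k² = 0.165647372004
D = 1 − m·sn²u·sn²v = 0.950600840813537
sn(u+v) = (sn u·cn v·dn v + sn v·cn u·dn u)/D = -0.8180962660982455/0.950600840813537 = -0.8606096596738834
cn(u+v) = (cn u·cn v − sn u·sn v·dn u·dn v)/D = 0.4841078990798562/0.950600840813537 = 0.5092651702953999
dn(u+v) = (dn u·dn v − m·sn u·sn v·cn u·cn v)/D = 0.8903803888504482/0.950600840813537 = 0.9366501170864195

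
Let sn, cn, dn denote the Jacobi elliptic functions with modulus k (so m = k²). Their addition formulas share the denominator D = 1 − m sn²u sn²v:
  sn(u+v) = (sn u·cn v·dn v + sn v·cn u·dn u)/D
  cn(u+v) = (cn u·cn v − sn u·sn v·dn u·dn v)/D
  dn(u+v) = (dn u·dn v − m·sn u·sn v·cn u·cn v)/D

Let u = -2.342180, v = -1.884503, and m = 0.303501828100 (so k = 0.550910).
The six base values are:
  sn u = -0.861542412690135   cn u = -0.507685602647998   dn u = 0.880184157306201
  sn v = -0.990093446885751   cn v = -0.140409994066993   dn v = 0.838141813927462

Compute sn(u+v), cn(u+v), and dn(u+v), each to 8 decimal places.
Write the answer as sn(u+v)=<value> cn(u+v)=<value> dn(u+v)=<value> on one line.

sn(u+v)=0.69795102 cn(u+v)=-0.71614549 dn(u+v)=0.92312158

m = k² = 0.3035018281
D = 1 − m·sn²u·sn²v = 0.7791654565787083
sn(u+v) = (sn u·cn v·dn v + sn v·cn u·dn u)/D = 0.5438193289062873/0.7791654565787083 = 0.6979510247979695
cn(u+v) = (cn u·cn v − sn u·sn v·dn u·dn v)/D = -0.5579958299426818/0.7791654565787083 = -0.7161454928877679
dn(u+v) = (dn u·dn v − m·sn u·sn v·cn u·cn v)/D = 0.7192644445667031/0.7791654565787083 = 0.923121576417121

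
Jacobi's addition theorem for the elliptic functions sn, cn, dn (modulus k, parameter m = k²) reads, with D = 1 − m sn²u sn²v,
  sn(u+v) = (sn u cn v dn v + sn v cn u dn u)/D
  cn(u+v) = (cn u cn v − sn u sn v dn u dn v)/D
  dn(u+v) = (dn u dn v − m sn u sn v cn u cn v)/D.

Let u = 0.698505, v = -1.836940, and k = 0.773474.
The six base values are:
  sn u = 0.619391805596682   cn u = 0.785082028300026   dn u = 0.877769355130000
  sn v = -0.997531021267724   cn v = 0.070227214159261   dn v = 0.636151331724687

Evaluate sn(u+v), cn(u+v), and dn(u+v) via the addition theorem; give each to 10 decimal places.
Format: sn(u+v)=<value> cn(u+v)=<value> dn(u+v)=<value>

sn(u+v)=-0.8550268234 cn(u+v)=0.5185837746 dn(u+v)=0.7500853678

m = k² = 0.598262028676
D = 1 − m·sn²u·sn²v = 0.7716110064123498
sn(u+v) = (sn u·cn v·dn v + sn v·cn u·dn u)/D = -0.6597481077110699/0.7716110064123498 = -0.8550268233972025
cn(u+v) = (cn u·cn v − sn u·sn v·dn u·dn v)/D = 0.4001449482229431/0.7716110064123498 = 0.5185837745931597
dn(u+v) = (dn u·dn v − m·sn u·sn v·cn u·cn v)/D = 0.5787741255334469/0.7716110064123498 = 0.7500853677871844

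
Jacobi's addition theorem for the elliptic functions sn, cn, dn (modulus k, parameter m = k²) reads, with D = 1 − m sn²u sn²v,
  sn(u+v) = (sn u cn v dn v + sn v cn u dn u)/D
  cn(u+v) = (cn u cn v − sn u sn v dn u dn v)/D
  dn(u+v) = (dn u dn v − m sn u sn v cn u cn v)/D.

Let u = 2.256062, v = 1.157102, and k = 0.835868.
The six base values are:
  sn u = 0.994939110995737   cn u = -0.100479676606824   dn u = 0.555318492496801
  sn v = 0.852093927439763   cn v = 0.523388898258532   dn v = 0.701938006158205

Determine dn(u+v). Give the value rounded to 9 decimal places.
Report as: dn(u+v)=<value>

dn(u+v)=0.845554091

m = k² = 0.698675313424
D = 1 − m·sn²u·sn²v = 0.4978385779260721
dn(u+v) = (dn u·dn v − m·sn u·sn v·cn u·cn v)/D = 0.420949446330838/0.4978385779260721 = 0.8455540912165871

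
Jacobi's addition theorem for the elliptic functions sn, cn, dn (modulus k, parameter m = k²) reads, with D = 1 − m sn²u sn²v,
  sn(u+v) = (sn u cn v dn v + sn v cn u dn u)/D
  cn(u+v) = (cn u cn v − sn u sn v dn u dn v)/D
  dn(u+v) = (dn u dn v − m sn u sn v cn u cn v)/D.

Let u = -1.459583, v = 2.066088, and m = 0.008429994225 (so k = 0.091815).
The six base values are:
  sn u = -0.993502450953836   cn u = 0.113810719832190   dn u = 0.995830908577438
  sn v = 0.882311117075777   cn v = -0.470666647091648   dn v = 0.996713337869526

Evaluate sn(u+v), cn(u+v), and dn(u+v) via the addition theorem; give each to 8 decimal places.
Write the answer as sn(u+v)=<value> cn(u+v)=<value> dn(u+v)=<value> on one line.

m = k² = 0.008429994225
D = 1 − m·sn²u·sn²v = 0.9935224814481017
sn(u+v) = (sn u·cn v·dn v + sn v·cn u·dn u)/D = 0.5660694143601609/0.9935224814481017 = 0.5697600456258326
cn(u+v) = (cn u·cn v − sn u·sn v·dn u·dn v)/D = 0.8164878071770197/0.9935224814481017 = 0.8218111038483534
dn(u+v) = (dn u·dn v − m·sn u·sn v·cn u·cn v)/D = 0.9921621135016722/0.9935224814481017 = 0.9986307627941677

sn(u+v)=0.56976005 cn(u+v)=0.82181110 dn(u+v)=0.99863076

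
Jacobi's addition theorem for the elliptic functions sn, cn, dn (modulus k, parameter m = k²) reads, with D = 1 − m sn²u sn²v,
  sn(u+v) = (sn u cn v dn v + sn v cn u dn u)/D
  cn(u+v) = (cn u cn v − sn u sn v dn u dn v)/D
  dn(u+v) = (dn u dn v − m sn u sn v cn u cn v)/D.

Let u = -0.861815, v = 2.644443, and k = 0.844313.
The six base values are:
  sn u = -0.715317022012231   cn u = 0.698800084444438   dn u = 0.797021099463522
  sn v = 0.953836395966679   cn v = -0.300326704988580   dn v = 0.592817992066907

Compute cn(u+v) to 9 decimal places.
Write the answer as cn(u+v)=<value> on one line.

cn(u+v)=0.168389827

m = k² = 0.712864441969
D = 1 − m·sn²u·sn²v = 0.6681423357845891
cn(u+v) = (cn u·cn v − sn u·sn v·dn u·dn v)/D = 0.1125083725359469/0.6681423357845891 = 0.1683898273020375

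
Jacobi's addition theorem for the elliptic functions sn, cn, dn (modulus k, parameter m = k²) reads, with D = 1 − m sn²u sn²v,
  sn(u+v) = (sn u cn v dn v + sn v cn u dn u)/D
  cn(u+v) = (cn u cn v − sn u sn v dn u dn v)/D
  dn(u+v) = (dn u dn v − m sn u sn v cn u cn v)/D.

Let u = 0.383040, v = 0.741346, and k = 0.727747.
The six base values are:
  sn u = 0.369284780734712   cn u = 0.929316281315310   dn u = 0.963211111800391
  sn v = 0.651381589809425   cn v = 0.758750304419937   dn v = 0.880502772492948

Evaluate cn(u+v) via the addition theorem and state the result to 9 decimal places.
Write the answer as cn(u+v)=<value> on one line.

m = k² = 0.529615696009
D = 1 − m·sn²u·sn²v = 0.9693553527686893
cn(u+v) = (cn u·cn v − sn u·sn v·dn u·dn v)/D = 0.5011101174550187/0.9693553527686893 = 0.5169519268901125

cn(u+v)=0.516951927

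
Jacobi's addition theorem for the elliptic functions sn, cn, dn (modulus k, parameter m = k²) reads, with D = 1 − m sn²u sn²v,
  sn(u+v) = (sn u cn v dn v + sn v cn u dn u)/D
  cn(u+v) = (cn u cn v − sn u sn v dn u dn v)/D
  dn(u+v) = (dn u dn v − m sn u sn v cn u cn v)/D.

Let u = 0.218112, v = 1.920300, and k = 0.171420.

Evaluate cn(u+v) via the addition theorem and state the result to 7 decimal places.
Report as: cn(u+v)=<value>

sn u = 0.2163376005964346, cn u = 0.9763186173417864, dn u = 0.9993121299542527
sn v = 0.9450817124810422, cn v = -0.326834142546186, dn v = 0.9867897881754611
m = k² = 0.0293848164
D = 1 − m·sn²u·sn²v = 0.9987716398524298
cn(u+v) = (cn u·cn v − sn u·sn v·dn u·dn v)/D = -0.5207112699808751/0.9987716398524298 = -0.5213516776045133

cn(u+v)=-0.5213517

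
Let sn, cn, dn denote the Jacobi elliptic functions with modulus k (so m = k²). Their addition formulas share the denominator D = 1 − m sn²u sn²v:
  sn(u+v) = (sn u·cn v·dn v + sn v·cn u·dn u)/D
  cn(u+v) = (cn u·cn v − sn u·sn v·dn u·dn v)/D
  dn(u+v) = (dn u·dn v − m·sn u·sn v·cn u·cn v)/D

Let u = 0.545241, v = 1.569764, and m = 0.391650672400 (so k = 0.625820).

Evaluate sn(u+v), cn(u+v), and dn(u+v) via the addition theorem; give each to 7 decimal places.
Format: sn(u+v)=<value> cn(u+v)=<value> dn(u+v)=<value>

sn u = 0.510112818282864, cn u = 0.8601075006204246, dn u = 0.9476743037881603
sn v = 0.98754733332438, cn v = 0.157322167681182, dn v = 0.7861569724371422
m = k² = 0.3916506724
D = 1 − m·sn²u·sn²v = 0.9006089700057614
sn(u+v) = (sn u·cn v·dn v + sn v·cn u·dn u)/D = 0.8680422981670723/0.9006089700057614 = 0.9638392766191517
cn(u+v) = (cn u·cn v − sn u·sn v·dn u·dn v)/D = -0.2399980946750743/0.9006089700057614 = -0.2664842375193521
dn(u+v) = (dn u·dn v − m·sn u·sn v·cn u·cn v)/D = 0.718323563021948/0.9006089700057614 = 0.7975976111112381

sn(u+v)=0.9638393 cn(u+v)=-0.2664842 dn(u+v)=0.7975976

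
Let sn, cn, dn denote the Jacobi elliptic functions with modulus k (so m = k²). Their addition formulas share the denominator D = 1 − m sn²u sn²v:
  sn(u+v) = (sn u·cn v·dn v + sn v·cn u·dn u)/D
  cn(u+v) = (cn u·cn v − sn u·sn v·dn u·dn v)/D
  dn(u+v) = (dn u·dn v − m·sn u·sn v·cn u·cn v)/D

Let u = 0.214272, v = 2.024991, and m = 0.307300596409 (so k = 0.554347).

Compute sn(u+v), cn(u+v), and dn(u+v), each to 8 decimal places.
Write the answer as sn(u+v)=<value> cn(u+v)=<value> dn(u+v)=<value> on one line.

sn(u+v)=0.90495807 cn(u+v)=-0.42550076 dn(u+v)=0.86506442

sn u = 0.2121486026685065, cn u = 0.9772374176144711, dn u = 0.9930605786944515
sn v = 0.9672666548460491, cn v = -0.2537621296075009, dn v = 0.844090097453024
m = k² = 0.307300596409
D = 1 − m·sn²u·sn²v = 0.9870599430700347
sn(u+v) = (sn u·cn v·dn v + sn v·cn u·dn u)/D = 0.8932478579514464/0.9870599430700347 = 0.9049580668557917
cn(u+v) = (cn u·cn v − sn u·sn v·dn u·dn v)/D = -0.419994756489379/0.9870599430700347 = -0.4255007605547003
dn(u+v) = (dn u·dn v − m·sn u·sn v·cn u·cn v)/D = 0.8538704380362921/0.9870599430700347 = 0.8650644208907053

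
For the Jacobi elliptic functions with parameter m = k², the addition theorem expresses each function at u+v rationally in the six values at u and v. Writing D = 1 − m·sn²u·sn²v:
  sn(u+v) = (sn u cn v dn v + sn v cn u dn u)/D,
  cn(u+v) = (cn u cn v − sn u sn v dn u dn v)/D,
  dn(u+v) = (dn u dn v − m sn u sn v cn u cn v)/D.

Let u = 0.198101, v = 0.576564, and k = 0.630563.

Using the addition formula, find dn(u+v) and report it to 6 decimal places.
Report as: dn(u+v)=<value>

dn(u+v)=0.903459

sn u = 0.1963070173225929, cn u = 0.9805424799313425, dn u = 0.9923091936293698
sn v = 0.5351948454952083, cn v = 0.8447286412543144, dn v = 0.9413348255851908
m = k² = 0.397609696969
D = 1 − m·sn²u·sn²v = 0.9956111325925327
dn(u+v) = (dn u·dn v − m·sn u·sn v·cn u·cn v)/D = 0.8994942258998929/0.9956111325925327 = 0.9034593893678598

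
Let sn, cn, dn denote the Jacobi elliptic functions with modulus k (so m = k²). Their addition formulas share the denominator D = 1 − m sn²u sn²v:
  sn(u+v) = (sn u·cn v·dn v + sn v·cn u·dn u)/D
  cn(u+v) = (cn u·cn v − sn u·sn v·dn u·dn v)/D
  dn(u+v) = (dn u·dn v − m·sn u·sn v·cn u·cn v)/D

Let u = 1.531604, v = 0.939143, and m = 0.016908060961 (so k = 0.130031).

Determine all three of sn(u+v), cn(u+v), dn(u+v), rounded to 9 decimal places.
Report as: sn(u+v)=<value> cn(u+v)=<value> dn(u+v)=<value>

sn(u+v)=0.631457389 cn(u+v)=-0.775410579 dn(u+v)=0.996623352

sn u = 0.9989647525684887, cn u = 0.04549091256260138, dn u = 0.991527573480115
sn v = 0.8058964817952582, cn v = 0.5920564674336605, dn v = 0.9944942112447132
m = k² = 0.016908060961
D = 1 − m·sn²u·sn²v = 0.9890414610805038
sn(u+v) = (sn u·cn v·dn v + sn v·cn u·dn u)/D = 0.6245375383347633/0.9890414610805038 = 0.6314573887048893
cn(u+v) = (cn u·cn v − sn u·sn v·dn u·dn v)/D = -0.766913212134862/0.9890414610805038 = -0.7754105791450117
dn(u+v) = (dn u·dn v − m·sn u·sn v·cn u·cn v)/D = 0.9857018164585889/0.9890414610805038 = 0.9966233522523248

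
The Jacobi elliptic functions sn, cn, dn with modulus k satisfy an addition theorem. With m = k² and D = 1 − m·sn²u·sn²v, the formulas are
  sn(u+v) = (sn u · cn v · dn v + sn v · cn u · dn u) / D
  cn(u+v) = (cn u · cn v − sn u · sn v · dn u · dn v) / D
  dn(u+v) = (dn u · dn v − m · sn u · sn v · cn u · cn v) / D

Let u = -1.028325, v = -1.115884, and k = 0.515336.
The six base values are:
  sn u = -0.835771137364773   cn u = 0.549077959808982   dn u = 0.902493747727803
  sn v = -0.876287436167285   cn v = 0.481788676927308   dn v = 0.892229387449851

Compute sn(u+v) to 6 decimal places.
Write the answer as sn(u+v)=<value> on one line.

m = k² = 0.265571192896
D = 1 − m·sn²u·sn²v = 0.8575544545555566
sn(u+v) = (sn u·cn v·dn v + sn v·cn u·dn u)/D = -0.7935045820902051/0.8575544545555566 = -0.9253110142159467

sn(u+v)=-0.925311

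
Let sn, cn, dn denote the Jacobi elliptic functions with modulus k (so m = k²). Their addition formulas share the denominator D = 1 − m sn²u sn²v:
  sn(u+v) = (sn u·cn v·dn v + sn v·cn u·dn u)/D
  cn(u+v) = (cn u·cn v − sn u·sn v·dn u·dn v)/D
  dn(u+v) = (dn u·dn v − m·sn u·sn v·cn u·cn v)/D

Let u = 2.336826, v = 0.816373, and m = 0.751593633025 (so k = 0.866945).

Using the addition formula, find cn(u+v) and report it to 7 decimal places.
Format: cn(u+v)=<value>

sn u = 0.9960609335346669, cn u = -0.08867139722620722, dn u = 0.5042973920368315
sn v = 0.6871038265396452, cn v = 0.7265592416001446, dn v = 0.8032209384220573
m = k² = 0.751593633025
D = 1 − m·sn²u·sn²v = 0.6479538163496175
cn(u+v) = (cn u·cn v − sn u·sn v·dn u·dn v)/D = -0.3416485073359133/0.6479538163496175 = -0.5272729301305165

cn(u+v)=-0.5272729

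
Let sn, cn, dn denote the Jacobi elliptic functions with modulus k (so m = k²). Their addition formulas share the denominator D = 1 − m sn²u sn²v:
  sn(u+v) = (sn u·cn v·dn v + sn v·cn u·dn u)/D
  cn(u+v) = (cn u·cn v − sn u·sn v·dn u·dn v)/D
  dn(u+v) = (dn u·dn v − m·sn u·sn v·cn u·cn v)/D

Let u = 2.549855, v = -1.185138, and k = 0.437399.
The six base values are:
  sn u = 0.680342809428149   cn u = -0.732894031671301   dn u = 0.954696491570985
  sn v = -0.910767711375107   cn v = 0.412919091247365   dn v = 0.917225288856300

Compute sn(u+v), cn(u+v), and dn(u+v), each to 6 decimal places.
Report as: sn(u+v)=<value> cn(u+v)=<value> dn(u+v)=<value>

m = k² = 0.191317885201
D = 1 − m·sn²u·sn²v = 0.9265441445368275
sn(u+v) = (sn u·cn v·dn v + sn v·cn u·dn u)/D = 0.8949292211320693/0.9265441445368275 = 0.9658786647229179
cn(u+v) = (cn u·cn v − sn u·sn v·dn u·dn v)/D = 0.2399702917851071/0.9265441445368275 = 0.2589949903628892
dn(u+v) = (dn u·dn v − m·sn u·sn v·cn u·cn v)/D = 0.8397963328601018/0.9265441445368275 = 0.9063748746476723

sn(u+v)=0.965879 cn(u+v)=0.258995 dn(u+v)=0.906375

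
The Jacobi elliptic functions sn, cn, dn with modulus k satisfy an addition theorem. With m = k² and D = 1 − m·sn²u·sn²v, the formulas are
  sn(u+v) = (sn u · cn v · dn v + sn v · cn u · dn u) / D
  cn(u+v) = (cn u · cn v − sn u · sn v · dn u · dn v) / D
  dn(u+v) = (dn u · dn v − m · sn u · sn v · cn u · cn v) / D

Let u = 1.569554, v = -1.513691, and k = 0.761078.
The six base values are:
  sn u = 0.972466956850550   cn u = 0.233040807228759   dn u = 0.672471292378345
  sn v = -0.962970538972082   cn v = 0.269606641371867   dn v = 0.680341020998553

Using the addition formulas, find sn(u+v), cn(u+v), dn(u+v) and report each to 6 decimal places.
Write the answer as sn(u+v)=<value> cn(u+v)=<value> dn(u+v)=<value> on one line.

sn(u+v)=0.055817 cn(u+v)=0.998441 dn(u+v)=0.999097

m = k² = 0.579239722084
D = 1 − m·sn²u·sn²v = 0.4920347014877724
sn(u+v) = (sn u·cn v·dn v + sn v·cn u·dn u)/D = 0.02746397862515753/0.4920347014877724 = 0.05581715789986824
cn(u+v) = (cn u·cn v − sn u·sn v·dn u·dn v)/D = 0.491267622937069/0.4920347014877724 = 0.9984410072127352
dn(u+v) = (dn u·dn v − m·sn u·sn v·cn u·cn v)/D = 0.4915905249822888/0.4920347014877724 = 0.9990972658957985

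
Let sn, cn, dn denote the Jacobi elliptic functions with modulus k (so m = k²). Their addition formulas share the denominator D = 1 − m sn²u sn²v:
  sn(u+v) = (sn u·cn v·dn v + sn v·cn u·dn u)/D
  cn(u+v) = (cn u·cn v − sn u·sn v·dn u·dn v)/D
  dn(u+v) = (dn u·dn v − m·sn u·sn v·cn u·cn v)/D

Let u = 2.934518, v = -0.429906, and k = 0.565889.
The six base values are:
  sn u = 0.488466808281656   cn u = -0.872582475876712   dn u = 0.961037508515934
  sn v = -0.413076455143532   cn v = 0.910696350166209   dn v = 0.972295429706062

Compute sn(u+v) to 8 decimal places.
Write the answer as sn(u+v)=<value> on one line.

m = k² = 0.320230360321
D = 1 − m·sn²u·sn²v = 0.9869625245497533
sn(u+v) = (sn u·cn v·dn v + sn v·cn u·dn u)/D = 0.7789202094693429/0.9869625245497533 = 0.7892095090689303

sn(u+v)=0.78920951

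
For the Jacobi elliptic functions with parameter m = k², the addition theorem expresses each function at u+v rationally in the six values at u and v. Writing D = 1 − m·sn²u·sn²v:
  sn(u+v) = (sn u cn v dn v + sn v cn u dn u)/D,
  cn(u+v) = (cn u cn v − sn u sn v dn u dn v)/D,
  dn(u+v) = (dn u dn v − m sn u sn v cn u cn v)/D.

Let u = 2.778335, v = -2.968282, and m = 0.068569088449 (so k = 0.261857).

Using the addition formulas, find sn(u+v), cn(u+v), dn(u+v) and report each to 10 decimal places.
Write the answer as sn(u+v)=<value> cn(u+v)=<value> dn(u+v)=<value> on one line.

sn(u+v)=-0.1887304985 cn(u+v)=0.9820289196 dn(u+v)=0.9987780654

sn u = 0.4063724325606534, cn u = -0.913707527633836, dn u = 0.9943221811305364
sn v = -0.2272081153753782, cn v = -0.9738462262121104, dn v = 0.9982285418498152
m = k² = 0.068569088449
D = 1 − m·sn²u·sn²v = 0.9994154461407554
sn(u+v) = (sn u·cn v·dn v + sn v·cn u·dn u)/D = -0.1886201753539673/0.9994154461407554 = -0.1887304984952199
cn(u+v) = (cn u·cn v − sn u·sn v·dn u·dn v)/D = 0.9814548708087212/0.9994154461407554 = 0.9820289196035653
dn(u+v) = (dn u·dn v − m·sn u·sn v·cn u·cn v)/D = 0.9981942257911749/0.9994154461407554 = 0.9987780653638122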